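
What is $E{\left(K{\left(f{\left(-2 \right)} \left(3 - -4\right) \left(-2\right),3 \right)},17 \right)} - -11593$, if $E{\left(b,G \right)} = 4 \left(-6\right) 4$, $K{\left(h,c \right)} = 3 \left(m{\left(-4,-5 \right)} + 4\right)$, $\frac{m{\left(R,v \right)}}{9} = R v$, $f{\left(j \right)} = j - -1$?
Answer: $11497$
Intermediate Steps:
$f{\left(j \right)} = 1 + j$ ($f{\left(j \right)} = j + 1 = 1 + j$)
$m{\left(R,v \right)} = 9 R v$
$K{\left(h,c \right)} = 552$ ($K{\left(h,c \right)} = 3 \left(9 \left(-4\right) \left(-5\right) + 4\right) = 3 \left(180 + 4\right) = 3 \cdot 184 = 552$)
$E{\left(b,G \right)} = -96$ ($E{\left(b,G \right)} = \left(-24\right) 4 = -96$)
$E{\left(K{\left(f{\left(-2 \right)} \left(3 - -4\right) \left(-2\right),3 \right)},17 \right)} - -11593 = -96 - -11593 = -96 + 11593 = 11497$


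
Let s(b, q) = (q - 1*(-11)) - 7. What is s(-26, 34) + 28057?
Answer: 28095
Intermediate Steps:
s(b, q) = 4 + q (s(b, q) = (q + 11) - 7 = (11 + q) - 7 = 4 + q)
s(-26, 34) + 28057 = (4 + 34) + 28057 = 38 + 28057 = 28095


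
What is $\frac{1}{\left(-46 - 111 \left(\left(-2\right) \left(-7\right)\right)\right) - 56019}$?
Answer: $- \frac{1}{57619} \approx -1.7355 \cdot 10^{-5}$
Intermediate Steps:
$\frac{1}{\left(-46 - 111 \left(\left(-2\right) \left(-7\right)\right)\right) - 56019} = \frac{1}{\left(-46 - 1554\right) - 56019} = \frac{1}{-1600 - 56019} = \frac{1}{-57619} = - \frac{1}{57619}$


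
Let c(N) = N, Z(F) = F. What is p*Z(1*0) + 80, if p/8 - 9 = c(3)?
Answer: 80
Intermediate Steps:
p = 96 (p = 72 + 8*3 = 72 + 24 = 96)
p*Z(1*0) + 80 = 96*(1*0) + 80 = 96*0 + 80 = 0 + 80 = 80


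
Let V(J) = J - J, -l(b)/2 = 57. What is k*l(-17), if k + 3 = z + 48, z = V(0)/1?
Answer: -5130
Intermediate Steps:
l(b) = -114 (l(b) = -2*57 = -114)
V(J) = 0
z = 0 (z = 0/1 = 1*0 = 0)
k = 45 (k = -3 + (0 + 48) = -3 + 48 = 45)
k*l(-17) = 45*(-114) = -5130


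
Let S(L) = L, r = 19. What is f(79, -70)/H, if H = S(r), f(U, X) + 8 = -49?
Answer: -3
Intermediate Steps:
f(U, X) = -57 (f(U, X) = -8 - 49 = -57)
H = 19
f(79, -70)/H = -57/19 = -57*1/19 = -3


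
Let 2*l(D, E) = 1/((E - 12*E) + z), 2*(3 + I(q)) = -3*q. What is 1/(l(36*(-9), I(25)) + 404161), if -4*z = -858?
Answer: 1320/533492521 ≈ 2.4743e-6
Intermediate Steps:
z = 429/2 (z = -¼*(-858) = 429/2 ≈ 214.50)
I(q) = -3 - 3*q/2 (I(q) = -3 + (-3*q)/2 = -3 - 3*q/2)
l(D, E) = 1/(2*(429/2 - 11*E)) (l(D, E) = 1/(2*((E - 12*E) + 429/2)) = 1/(2*(-11*E + 429/2)) = 1/(2*(429/2 - 11*E)))
1/(l(36*(-9), I(25)) + 404161) = 1/(-1/(-429 + 22*(-3 - 3/2*25)) + 404161) = 1/(-1/(-429 + 22*(-3 - 75/2)) + 404161) = 1/(-1/(-429 + 22*(-81/2)) + 404161) = 1/(-1/(-429 - 891) + 404161) = 1/(-1/(-1320) + 404161) = 1/(-1*(-1/1320) + 404161) = 1/(1/1320 + 404161) = 1/(533492521/1320) = 1320/533492521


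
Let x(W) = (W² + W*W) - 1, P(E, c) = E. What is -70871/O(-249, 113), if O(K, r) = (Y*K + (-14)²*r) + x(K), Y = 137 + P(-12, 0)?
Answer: -70871/115024 ≈ -0.61614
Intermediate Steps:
Y = 125 (Y = 137 - 12 = 125)
x(W) = -1 + 2*W² (x(W) = (W² + W²) - 1 = 2*W² - 1 = -1 + 2*W²)
O(K, r) = -1 + 2*K² + 125*K + 196*r (O(K, r) = (125*K + (-14)²*r) + (-1 + 2*K²) = (125*K + 196*r) + (-1 + 2*K²) = -1 + 2*K² + 125*K + 196*r)
-70871/O(-249, 113) = -70871/(-1 + 2*(-249)² + 125*(-249) + 196*113) = -70871/(-1 + 2*62001 - 31125 + 22148) = -70871/(-1 + 124002 - 31125 + 22148) = -70871/115024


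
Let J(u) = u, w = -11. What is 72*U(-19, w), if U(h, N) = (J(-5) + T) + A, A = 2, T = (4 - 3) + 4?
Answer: 144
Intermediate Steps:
T = 5 (T = 1 + 4 = 5)
U(h, N) = 2 (U(h, N) = (-5 + 5) + 2 = 0 + 2 = 2)
72*U(-19, w) = 72*2 = 144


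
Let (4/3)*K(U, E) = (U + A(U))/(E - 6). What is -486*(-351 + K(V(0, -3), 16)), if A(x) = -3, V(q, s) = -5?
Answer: 854388/5 ≈ 1.7088e+5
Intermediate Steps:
K(U, E) = 3*(-3 + U)/(4*(-6 + E)) (K(U, E) = 3*((U - 3)/(E - 6))/4 = 3*((-3 + U)/(-6 + E))/4 = 3*(-3 + U)/(4*(-6 + E)))
-486*(-351 + K(V(0, -3), 16)) = -486*(-351 + 3*(-3 - 5)/(4*(-6 + 16))) = -486*(-351 + (¾)*(-8)/10) = -486*(-351 + (¾)*(⅒)*(-8)) = -486*(-351 - ⅗) = -486*(-1758/5) = 854388/5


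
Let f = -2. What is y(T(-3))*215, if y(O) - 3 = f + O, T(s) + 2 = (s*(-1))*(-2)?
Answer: -1505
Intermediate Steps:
T(s) = -2 + 2*s (T(s) = -2 + (s*(-1))*(-2) = -2 - s*(-2) = -2 + 2*s)
y(O) = 1 + O (y(O) = 3 + (-2 + O) = 1 + O)
y(T(-3))*215 = (1 + (-2 + 2*(-3)))*215 = (1 + (-2 - 6))*215 = (1 - 8)*215 = -7*215 = -1505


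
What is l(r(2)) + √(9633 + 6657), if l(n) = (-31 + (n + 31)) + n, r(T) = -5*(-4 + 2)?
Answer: 20 + 3*√1810 ≈ 147.63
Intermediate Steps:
r(T) = 10 (r(T) = -5*(-2) = 10)
l(n) = 2*n (l(n) = (-31 + (31 + n)) + n = n + n = 2*n)
l(r(2)) + √(9633 + 6657) = 2*10 + √(9633 + 6657) = 20 + √16290 = 20 + 3*√1810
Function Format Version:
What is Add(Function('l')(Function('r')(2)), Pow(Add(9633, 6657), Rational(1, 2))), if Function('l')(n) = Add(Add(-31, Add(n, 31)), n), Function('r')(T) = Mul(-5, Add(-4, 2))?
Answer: Add(20, Mul(3, Pow(1810, Rational(1, 2)))) ≈ 147.63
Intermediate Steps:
Function('r')(T) = 10 (Function('r')(T) = Mul(-5, -2) = 10)
Function('l')(n) = Mul(2, n) (Function('l')(n) = Add(Add(-31, Add(31, n)), n) = Add(n, n) = Mul(2, n))
Add(Function('l')(Function('r')(2)), Pow(Add(9633, 6657), Rational(1, 2))) = Add(Mul(2, 10), Pow(Add(9633, 6657), Rational(1, 2))) = Add(20, Pow(16290, Rational(1, 2))) = Add(20, Mul(3, Pow(1810, Rational(1, 2))))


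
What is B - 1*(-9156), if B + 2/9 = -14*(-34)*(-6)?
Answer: 56698/9 ≈ 6299.8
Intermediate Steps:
B = -25706/9 (B = -2/9 - 14*(-34)*(-6) = -2/9 + 476*(-6) = -2/9 - 2856 = -25706/9 ≈ -2856.2)
B - 1*(-9156) = -25706/9 - 1*(-9156) = -25706/9 + 9156 = 56698/9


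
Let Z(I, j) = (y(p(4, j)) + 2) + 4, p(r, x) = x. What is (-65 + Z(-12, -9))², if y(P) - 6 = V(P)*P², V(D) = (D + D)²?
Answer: 685968481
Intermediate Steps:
V(D) = 4*D² (V(D) = (2*D)² = 4*D²)
y(P) = 6 + 4*P⁴ (y(P) = 6 + (4*P²)*P² = 6 + 4*P⁴)
Z(I, j) = 12 + 4*j⁴ (Z(I, j) = ((6 + 4*j⁴) + 2) + 4 = (8 + 4*j⁴) + 4 = 12 + 4*j⁴)
(-65 + Z(-12, -9))² = (-65 + (12 + 4*(-9)⁴))² = (-65 + (12 + 4*6561))² = (-65 + (12 + 26244))² = (-65 + 26256)² = 26191² = 685968481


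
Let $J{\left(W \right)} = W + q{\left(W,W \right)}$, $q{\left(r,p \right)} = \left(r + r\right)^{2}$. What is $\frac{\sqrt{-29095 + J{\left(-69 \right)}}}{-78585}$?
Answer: $- \frac{2 i \sqrt{2530}}{78585} \approx - 0.0012801 i$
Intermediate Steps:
$q{\left(r,p \right)} = 4 r^{2}$ ($q{\left(r,p \right)} = \left(2 r\right)^{2} = 4 r^{2}$)
$J{\left(W \right)} = W + 4 W^{2}$
$\frac{\sqrt{-29095 + J{\left(-69 \right)}}}{-78585} = \frac{\sqrt{-29095 - 69 \left(1 + 4 \left(-69\right)\right)}}{-78585} = \sqrt{-29095 - 69 \left(1 - 276\right)} \left(- \frac{1}{78585}\right) = \sqrt{-29095 - -18975} \left(- \frac{1}{78585}\right) = \sqrt{-29095 + 18975} \left(- \frac{1}{78585}\right) = \sqrt{-10120} \left(- \frac{1}{78585}\right) = 2 i \sqrt{2530} \left(- \frac{1}{78585}\right) = - \frac{2 i \sqrt{2530}}{78585}$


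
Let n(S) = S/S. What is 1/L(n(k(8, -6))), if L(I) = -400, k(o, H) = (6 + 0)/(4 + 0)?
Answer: -1/400 ≈ -0.0025000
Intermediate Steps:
k(o, H) = 3/2 (k(o, H) = 6/4 = 6*(¼) = 3/2)
n(S) = 1
1/L(n(k(8, -6))) = 1/(-400) = -1/400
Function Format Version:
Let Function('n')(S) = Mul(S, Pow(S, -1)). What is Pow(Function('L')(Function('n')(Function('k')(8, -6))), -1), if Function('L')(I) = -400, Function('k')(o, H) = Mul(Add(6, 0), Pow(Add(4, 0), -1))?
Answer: Rational(-1, 400) ≈ -0.0025000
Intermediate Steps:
Function('k')(o, H) = Rational(3, 2) (Function('k')(o, H) = Mul(6, Pow(4, -1)) = Mul(6, Rational(1, 4)) = Rational(3, 2))
Function('n')(S) = 1
Pow(Function('L')(Function('n')(Function('k')(8, -6))), -1) = Pow(-400, -1) = Rational(-1, 400)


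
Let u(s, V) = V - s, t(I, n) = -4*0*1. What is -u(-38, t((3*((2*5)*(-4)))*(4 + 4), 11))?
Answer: -38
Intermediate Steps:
t(I, n) = 0 (t(I, n) = 0*1 = 0)
-u(-38, t((3*((2*5)*(-4)))*(4 + 4), 11)) = -(0 - 1*(-38)) = -(0 + 38) = -1*38 = -38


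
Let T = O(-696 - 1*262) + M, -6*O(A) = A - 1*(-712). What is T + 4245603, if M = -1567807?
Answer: 2677837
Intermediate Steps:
O(A) = -356/3 - A/6 (O(A) = -(A - 1*(-712))/6 = -(A + 712)/6 = -(712 + A)/6 = -356/3 - A/6)
T = -1567766 (T = (-356/3 - (-696 - 1*262)/6) - 1567807 = (-356/3 - (-696 - 262)/6) - 1567807 = (-356/3 - ⅙*(-958)) - 1567807 = (-356/3 + 479/3) - 1567807 = 41 - 1567807 = -1567766)
T + 4245603 = -1567766 + 4245603 = 2677837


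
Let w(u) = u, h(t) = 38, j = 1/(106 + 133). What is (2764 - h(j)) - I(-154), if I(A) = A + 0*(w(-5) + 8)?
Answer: 2880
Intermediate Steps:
j = 1/239 ≈ 0.0041841
I(A) = A (I(A) = A + 0*(-5 + 8) = A + 0*3 = A + 0 = A)
(2764 - h(j)) - I(-154) = (2764 - 1*38) - 1*(-154) = (2764 - 38) + 154 = 2726 + 154 = 2880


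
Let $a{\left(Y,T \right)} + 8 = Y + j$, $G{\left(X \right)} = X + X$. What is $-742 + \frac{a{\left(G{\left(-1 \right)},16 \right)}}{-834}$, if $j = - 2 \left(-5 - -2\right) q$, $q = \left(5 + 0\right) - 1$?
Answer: $- \frac{309421}{417} \approx -742.02$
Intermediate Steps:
$G{\left(X \right)} = 2 X$
$q = 4$ ($q = 5 - 1 = 4$)
$j = 24$ ($j = - 2 \left(-5 - -2\right) 4 = - 2 \left(-5 + 2\right) 4 = \left(-2\right) \left(-3\right) 4 = 6 \cdot 4 = 24$)
$a{\left(Y,T \right)} = 16 + Y$ ($a{\left(Y,T \right)} = -8 + \left(Y + 24\right) = -8 + \left(24 + Y\right) = 16 + Y$)
$-742 + \frac{a{\left(G{\left(-1 \right)},16 \right)}}{-834} = -742 + \frac{16 + 2 \left(-1\right)}{-834} = -742 - \frac{16 - 2}{834} = -742 - \frac{7}{417} = - \frac{309421}{417}$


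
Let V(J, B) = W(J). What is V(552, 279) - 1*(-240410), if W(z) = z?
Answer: 240962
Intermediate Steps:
V(J, B) = J
V(552, 279) - 1*(-240410) = 552 - 1*(-240410) = 552 + 240410 = 240962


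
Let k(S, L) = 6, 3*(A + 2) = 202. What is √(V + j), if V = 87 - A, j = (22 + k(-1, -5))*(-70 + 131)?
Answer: √15567/3 ≈ 41.589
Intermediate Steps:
A = 196/3 (A = -2 + (⅓)*202 = -2 + 202/3 = 196/3 ≈ 65.333)
j = 1708 (j = (22 + 6)*(-70 + 131) = 28*61 = 1708)
V = 65/3 (V = 87 - 1*196/3 = 87 - 196/3 = 65/3 ≈ 21.667)
√(V + j) = √(65/3 + 1708) = √(5189/3) = √15567/3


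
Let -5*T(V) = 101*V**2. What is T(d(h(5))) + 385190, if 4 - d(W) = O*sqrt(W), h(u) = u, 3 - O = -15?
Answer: 1760714/5 + 14544*sqrt(5)/5 ≈ 3.5865e+5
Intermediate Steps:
O = 18 (O = 3 - 1*(-15) = 3 + 15 = 18)
d(W) = 4 - 18*sqrt(W)
T(V) = -101*V**2/5
T(d(h(5))) + 385190 = -101*(4 - 18*sqrt(5))**2/5 + 385190 = 385190 - 101*(4 - 18*sqrt(5))**2/5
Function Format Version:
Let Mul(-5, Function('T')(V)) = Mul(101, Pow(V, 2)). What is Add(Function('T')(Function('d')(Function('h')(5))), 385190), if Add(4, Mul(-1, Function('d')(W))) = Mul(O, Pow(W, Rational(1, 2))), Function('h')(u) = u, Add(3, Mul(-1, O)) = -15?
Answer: Add(Rational(1760714, 5), Mul(Rational(14544, 5), Pow(5, Rational(1, 2)))) ≈ 3.5865e+5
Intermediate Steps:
O = 18 (O = Add(3, Mul(-1, -15)) = Add(3, 15) = 18)
Function('d')(W) = Add(4, Mul(-18, Pow(W, Rational(1, 2)))) (Function('d')(W) = Add(4, Mul(-1, Mul(18, Pow(W, Rational(1, 2))))) = Add(4, Mul(-18, Pow(W, Rational(1, 2)))))
Function('T')(V) = Mul(Rational(-101, 5), Pow(V, 2)) (Function('T')(V) = Mul(Rational(-1, 5), Mul(101, Pow(V, 2))) = Mul(Rational(-101, 5), Pow(V, 2)))
Add(Function('T')(Function('d')(Function('h')(5))), 385190) = Add(Mul(Rational(-101, 5), Pow(Add(4, Mul(-18, Pow(5, Rational(1, 2)))), 2)), 385190) = Add(385190, Mul(Rational(-101, 5), Pow(Add(4, Mul(-18, Pow(5, Rational(1, 2)))), 2)))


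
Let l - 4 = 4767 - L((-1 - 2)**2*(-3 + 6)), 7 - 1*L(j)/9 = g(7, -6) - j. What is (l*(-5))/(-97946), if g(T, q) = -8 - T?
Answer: 10825/48973 ≈ 0.22104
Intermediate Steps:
L(j) = 198 + 9*j (L(j) = 63 - 9*((-8 - 1*7) - j) = 63 - 9*((-8 - 7) - j) = 63 - 9*(-15 - j) = 63 + (135 + 9*j) = 198 + 9*j)
l = 4330 (l = 4 + (4767 - (198 + 9*((-1 - 2)**2*(-3 + 6)))) = 4 + (4767 - (198 + 9*((-3)**2*3))) = 4 + (4767 - (198 + 9*(9*3))) = 4 + (4767 - (198 + 9*27)) = 4 + (4767 - (198 + 243)) = 4 + (4767 - 1*441) = 4 + (4767 - 441) = 4 + 4326 = 4330)
(l*(-5))/(-97946) = (4330*(-5))/(-97946) = -21650*(-1/97946) = 10825/48973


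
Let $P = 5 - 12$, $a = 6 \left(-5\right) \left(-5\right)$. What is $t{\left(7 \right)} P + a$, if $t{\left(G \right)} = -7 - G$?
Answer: $248$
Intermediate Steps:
$a = 150$ ($a = \left(-30\right) \left(-5\right) = 150$)
$P = -7$ ($P = 5 - 12 = -7$)
$t{\left(7 \right)} P + a = \left(-7 - 7\right) \left(-7\right) + 150 = \left(-14\right) \left(-7\right) + 150 = 98 + 150 = 248$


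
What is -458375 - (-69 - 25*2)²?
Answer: -472536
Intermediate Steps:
-458375 - (-69 - 25*2)² = -458375 - (-69 - 50)² = -458375 - 1*(-119)² = -458375 - 1*14161 = -458375 - 14161 = -472536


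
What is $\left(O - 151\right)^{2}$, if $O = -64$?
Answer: $46225$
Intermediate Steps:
$\left(O - 151\right)^{2} = \left(-64 - 151\right)^{2} = \left(-215\right)^{2} = 46225$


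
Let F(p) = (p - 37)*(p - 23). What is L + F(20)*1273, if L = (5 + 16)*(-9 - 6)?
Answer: 64608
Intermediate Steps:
L = -315 (L = 21*(-15) = -315)
F(p) = (-37 + p)*(-23 + p)
L + F(20)*1273 = -315 + (851 + 20**2 - 60*20)*1273 = -315 + (851 + 400 - 1200)*1273 = -315 + 51*1273 = -315 + 64923 = 64608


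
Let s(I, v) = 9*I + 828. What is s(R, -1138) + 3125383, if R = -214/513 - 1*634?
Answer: 177868571/57 ≈ 3.1205e+6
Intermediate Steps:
R = -325456/513 (R = -214*1/513 - 634 = -214/513 - 634 = -325456/513 ≈ -634.42)
s(I, v) = 828 + 9*I
s(R, -1138) + 3125383 = (828 + 9*(-325456/513)) + 3125383 = (828 - 325456/57) + 3125383 = -278260/57 + 3125383 = 177868571/57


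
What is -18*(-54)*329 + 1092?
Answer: 320880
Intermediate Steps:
-18*(-54)*329 + 1092 = 972*329 + 1092 = 319788 + 1092 = 320880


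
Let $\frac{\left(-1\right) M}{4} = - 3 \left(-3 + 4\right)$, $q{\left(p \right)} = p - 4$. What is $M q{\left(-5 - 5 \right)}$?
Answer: $-168$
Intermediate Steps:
$q{\left(p \right)} = -4 + p$
$M = 12$ ($M = - 4 \left(- 3 \left(-3 + 4\right)\right) = - 4 \left(\left(-3\right) 1\right) = \left(-4\right) \left(-3\right) = 12$)
$M q{\left(-5 - 5 \right)} = 12 \left(-4 - 10\right) = 12 \left(-14\right) = -168$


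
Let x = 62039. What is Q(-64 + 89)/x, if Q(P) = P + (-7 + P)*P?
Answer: 475/62039 ≈ 0.0076565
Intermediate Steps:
Q(P) = P + P*(-7 + P)
Q(-64 + 89)/x = ((-64 + 89)*(-6 + (-64 + 89)))/62039 = (25*(-6 + 25))*(1/62039) = (25*19)*(1/62039) = 475*(1/62039) = 475/62039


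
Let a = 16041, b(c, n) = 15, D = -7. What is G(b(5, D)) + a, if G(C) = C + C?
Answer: 16071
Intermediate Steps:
G(C) = 2*C
G(b(5, D)) + a = 2*15 + 16041 = 30 + 16041 = 16071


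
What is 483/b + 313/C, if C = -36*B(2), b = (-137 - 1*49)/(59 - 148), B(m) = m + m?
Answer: 1021985/4464 ≈ 228.94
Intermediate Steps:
B(m) = 2*m
b = 186/89 (b = (-137 - 49)/(-89) = -186*(-1/89) = 186/89 ≈ 2.0899)
C = -144 (C = -72*2 = -36*4 = -144)
483/b + 313/C = 483/(186/89) + 313/(-144) = 483*(89/186) + 313*(-1/144) = 14329/62 - 313/144 = 1021985/4464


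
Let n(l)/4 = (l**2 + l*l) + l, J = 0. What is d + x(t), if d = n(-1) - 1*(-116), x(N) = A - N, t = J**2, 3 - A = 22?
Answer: 101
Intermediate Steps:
A = -19 (A = 3 - 1*22 = 3 - 22 = -19)
n(l) = 4*l + 8*l**2 (n(l) = 4*((l**2 + l*l) + l) = 4*((l**2 + l**2) + l) = 4*(2*l**2 + l) = 4*(l + 2*l**2) = 4*l + 8*l**2)
t = 0 (t = 0**2 = 0)
x(N) = -19 - N
d = 120 (d = 4*(-1)*(1 + 2*(-1)) - 1*(-116) = 4*(-1)*(1 - 2) + 116 = 4*(-1)*(-1) + 116 = 4 + 116 = 120)
d + x(t) = 120 + (-19 - 1*0) = 120 + (-19 + 0) = 120 - 19 = 101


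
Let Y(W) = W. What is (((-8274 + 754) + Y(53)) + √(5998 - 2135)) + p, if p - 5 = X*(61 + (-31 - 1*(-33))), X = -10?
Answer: -8092 + √3863 ≈ -8029.8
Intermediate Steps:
p = -625 (p = 5 - 10*(61 + (-31 - 1*(-33))) = 5 - 10*(61 + (-31 + 33)) = 5 - 10*(61 + 2) = 5 - 10*63 = 5 - 630 = -625)
(((-8274 + 754) + Y(53)) + √(5998 - 2135)) + p = (((-8274 + 754) + 53) + √(5998 - 2135)) - 625 = ((-7520 + 53) + √3863) - 625 = (-7467 + √3863) - 625 = -8092 + √3863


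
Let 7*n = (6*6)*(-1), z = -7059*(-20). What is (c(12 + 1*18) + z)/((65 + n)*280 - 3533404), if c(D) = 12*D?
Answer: -35385/879161 ≈ -0.040249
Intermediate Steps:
z = 141180
n = -36/7 (n = ((6*6)*(-1))/7 = (36*(-1))/7 = (⅐)*(-36) = -36/7 ≈ -5.1429)
(c(12 + 1*18) + z)/((65 + n)*280 - 3533404) = (12*(12 + 1*18) + 141180)/((65 - 36/7)*280 - 3533404) = (12*(12 + 18) + 141180)/((419/7)*280 - 3533404) = (12*30 + 141180)/(16760 - 3533404) = (360 + 141180)/(-3516644) = 141540*(-1/3516644) = -35385/879161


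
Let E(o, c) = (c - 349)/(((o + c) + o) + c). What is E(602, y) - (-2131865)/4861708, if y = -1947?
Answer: 8448599209/6538997260 ≈ 1.2920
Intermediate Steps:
E(o, c) = (-349 + c)/(2*c + 2*o) (E(o, c) = (-349 + c)/(((c + o) + o) + c) = (-349 + c)/((c + 2*o) + c) = (-349 + c)/(2*c + 2*o))
E(602, y) - (-2131865)/4861708 = (-349 - 1947)/(2*(-1947 + 602)) - (-2131865)/4861708 = (½)*(-2296)/(-1345) - (-2131865)/4861708 = (½)*(-1/1345)*(-2296) - 1*(-2131865/4861708) = 1148/1345 + 2131865/4861708 = 8448599209/6538997260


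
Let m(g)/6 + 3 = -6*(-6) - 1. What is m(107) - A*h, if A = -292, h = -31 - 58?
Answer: -25796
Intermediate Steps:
h = -89
m(g) = 192 (m(g) = -18 + 6*(-6*(-6) - 1) = -18 + 6*(36 - 1) = -18 + 6*35 = -18 + 210 = 192)
m(107) - A*h = 192 - (-292)*(-89) = 192 - 1*25988 = 192 - 25988 = -25796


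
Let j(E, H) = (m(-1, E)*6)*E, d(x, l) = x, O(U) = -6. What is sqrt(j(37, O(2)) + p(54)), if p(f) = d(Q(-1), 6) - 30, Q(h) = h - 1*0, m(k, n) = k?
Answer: I*sqrt(253) ≈ 15.906*I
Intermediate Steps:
Q(h) = h (Q(h) = h + 0 = h)
p(f) = -31 (p(f) = -1 - 30 = -31)
j(E, H) = -6*E (j(E, H) = (-1*6)*E = -6*E)
sqrt(j(37, O(2)) + p(54)) = sqrt(-6*37 - 31) = sqrt(-222 - 31) = sqrt(-253) = I*sqrt(253)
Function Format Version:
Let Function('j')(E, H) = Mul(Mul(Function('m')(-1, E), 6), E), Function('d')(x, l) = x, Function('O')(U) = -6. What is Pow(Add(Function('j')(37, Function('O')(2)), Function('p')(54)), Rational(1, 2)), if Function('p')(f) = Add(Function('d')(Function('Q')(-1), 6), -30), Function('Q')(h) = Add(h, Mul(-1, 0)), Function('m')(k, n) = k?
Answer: Mul(I, Pow(253, Rational(1, 2))) ≈ Mul(15.906, I)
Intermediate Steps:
Function('Q')(h) = h (Function('Q')(h) = Add(h, 0) = h)
Function('p')(f) = -31 (Function('p')(f) = Add(-1, -30) = -31)
Function('j')(E, H) = Mul(-6, E) (Function('j')(E, H) = Mul(Mul(-1, 6), E) = Mul(-6, E))
Pow(Add(Function('j')(37, Function('O')(2)), Function('p')(54)), Rational(1, 2)) = Pow(Add(Mul(-6, 37), -31), Rational(1, 2)) = Pow(Add(-222, -31), Rational(1, 2)) = Pow(-253, Rational(1, 2)) = Mul(I, Pow(253, Rational(1, 2)))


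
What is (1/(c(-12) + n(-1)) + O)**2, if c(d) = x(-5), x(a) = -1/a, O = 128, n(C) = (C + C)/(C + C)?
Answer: 597529/36 ≈ 16598.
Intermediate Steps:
n(C) = 1 (n(C) = (2*C)/((2*C)) = (2*C)*(1/(2*C)) = 1)
c(d) = 1/5 (c(d) = -1/(-5) = -1*(-1/5) = 1/5)
(1/(c(-12) + n(-1)) + O)**2 = (1/(1/5 + 1) + 128)**2 = (1/(6/5) + 128)**2 = (5/6 + 128)**2 = (773/6)**2 = 597529/36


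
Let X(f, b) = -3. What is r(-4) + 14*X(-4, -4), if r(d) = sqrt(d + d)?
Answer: -42 + 2*I*sqrt(2) ≈ -42.0 + 2.8284*I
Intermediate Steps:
r(d) = sqrt(2)*sqrt(d) (r(d) = sqrt(2*d) = sqrt(2)*sqrt(d))
r(-4) + 14*X(-4, -4) = sqrt(2)*sqrt(-4) + 14*(-3) = sqrt(2)*(2*I) - 42 = 2*I*sqrt(2) - 42 = -42 + 2*I*sqrt(2)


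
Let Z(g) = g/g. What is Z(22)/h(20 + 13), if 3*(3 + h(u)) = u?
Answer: ⅛ ≈ 0.12500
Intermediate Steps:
h(u) = -3 + u/3
Z(g) = 1
Z(22)/h(20 + 13) = 1/(-3 + (20 + 13)/3) = 1/(-3 + (⅓)*33) = 1/(-3 + 11) = 1/8 = 1*(⅛) = ⅛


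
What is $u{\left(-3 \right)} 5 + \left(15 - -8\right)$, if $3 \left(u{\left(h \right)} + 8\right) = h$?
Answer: $-22$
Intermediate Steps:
$u{\left(h \right)} = -8 + \frac{h}{3}$
$u{\left(-3 \right)} 5 + \left(15 - -8\right) = \left(-8 + \frac{1}{3} \left(-3\right)\right) 5 + \left(15 - -8\right) = \left(-8 - 1\right) 5 + \left(15 + 8\right) = \left(-9\right) 5 + 23 = -45 + 23 = -22$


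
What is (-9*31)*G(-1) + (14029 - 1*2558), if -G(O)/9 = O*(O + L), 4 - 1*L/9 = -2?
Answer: -121612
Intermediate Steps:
L = 54 (L = 36 - 9*(-2) = 36 + 18 = 54)
G(O) = -9*O*(54 + O) (G(O) = -9*O*(O + 54) = -9*O*(54 + O))
(-9*31)*G(-1) + (14029 - 1*2558) = (-9*31)*(-9*(-1)*(54 - 1)) + (14029 - 1*2558) = -(-2511)*(-1)*53 + (14029 - 2558) = -279*477 + 11471 = -133083 + 11471 = -121612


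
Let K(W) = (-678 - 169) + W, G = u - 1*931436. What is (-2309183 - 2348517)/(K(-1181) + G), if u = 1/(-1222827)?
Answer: 5695561317900/1141464982729 ≈ 4.9897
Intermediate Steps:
u = -1/1222827 ≈ -8.1778e-7
G = -1138985089573/1222827 (G = -1/1222827 - 1*931436 = -1/1222827 - 931436 = -1138985089573/1222827 ≈ -9.3144e+5)
K(W) = -847 + W
(-2309183 - 2348517)/(K(-1181) + G) = (-2309183 - 2348517)/((-847 - 1181) - 1138985089573/1222827) = -4657700/(-2028 - 1138985089573/1222827) = -4657700/(-1141464982729/1222827) = -4657700*(-1222827/1141464982729) = 5695561317900/1141464982729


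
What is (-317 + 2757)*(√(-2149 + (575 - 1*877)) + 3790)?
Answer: 9247600 + 2440*I*√2451 ≈ 9.2476e+6 + 1.208e+5*I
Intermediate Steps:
(-317 + 2757)*(√(-2149 + (575 - 1*877)) + 3790) = 2440*(√(-2149 + (575 - 877)) + 3790) = 2440*(√(-2149 - 302) + 3790) = 2440*(√(-2451) + 3790) = 2440*(I*√2451 + 3790) = 2440*(3790 + I*√2451) = 9247600 + 2440*I*√2451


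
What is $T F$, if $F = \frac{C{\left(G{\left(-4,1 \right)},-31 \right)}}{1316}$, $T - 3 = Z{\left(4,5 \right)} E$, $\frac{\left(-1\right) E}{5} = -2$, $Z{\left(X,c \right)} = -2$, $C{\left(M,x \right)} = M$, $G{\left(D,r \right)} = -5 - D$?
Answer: $\frac{17}{1316} \approx 0.012918$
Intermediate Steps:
$E = 10$ ($E = \left(-5\right) \left(-2\right) = 10$)
$T = -17$ ($T = 3 - 20 = -17$)
$F = - \frac{1}{1316}$ ($F = \frac{-5 - -4}{1316} = \left(-5 + 4\right) \frac{1}{1316} = \left(-1\right) \frac{1}{1316} = - \frac{1}{1316} \approx -0.00075988$)
$T F = \left(-17\right) \left(- \frac{1}{1316}\right) = \frac{17}{1316}$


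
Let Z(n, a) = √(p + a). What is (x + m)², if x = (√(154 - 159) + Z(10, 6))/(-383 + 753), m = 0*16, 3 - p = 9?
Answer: -1/27380 ≈ -3.6523e-5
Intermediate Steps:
p = -6 (p = 3 - 1*9 = 3 - 9 = -6)
m = 0
Z(n, a) = √(-6 + a)
x = I*√5/370 (x = (√(154 - 159) + √(-6 + 6))/(-383 + 753) = (√(-5) + √0)/370 = (I*√5 + 0)*(1/370) = (I*√5)*(1/370) = I*√5/370 ≈ 0.0060434*I)
(x + m)² = (I*√5/370 + 0)² = (I*√5/370)² = -1/27380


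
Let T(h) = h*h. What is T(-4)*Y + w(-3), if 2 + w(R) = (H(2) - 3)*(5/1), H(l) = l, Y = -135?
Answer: -2167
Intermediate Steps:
T(h) = h²
w(R) = -7 (w(R) = -2 + (2 - 3)*(5/1) = -2 - 5 = -7)
T(-4)*Y + w(-3) = (-4)²*(-135) - 7 = 16*(-135) - 7 = -2160 - 7 = -2167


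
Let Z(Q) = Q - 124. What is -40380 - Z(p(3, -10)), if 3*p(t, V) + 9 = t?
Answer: -40254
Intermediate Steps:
p(t, V) = -3 + t/3
Z(Q) = -124 + Q
-40380 - Z(p(3, -10)) = -40380 - (-124 + (-3 + (⅓)*3)) = -40380 - (-124 + (-3 + 1)) = -40380 - (-124 - 2) = -40380 - 1*(-126) = -40380 + 126 = -40254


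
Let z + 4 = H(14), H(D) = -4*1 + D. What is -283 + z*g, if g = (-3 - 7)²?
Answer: 317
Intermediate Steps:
H(D) = -4 + D
g = 100 (g = (-10)² = 100)
z = 6 (z = -4 + (-4 + 14) = -4 + 10 = 6)
-283 + z*g = -283 + 6*100 = -283 + 600 = 317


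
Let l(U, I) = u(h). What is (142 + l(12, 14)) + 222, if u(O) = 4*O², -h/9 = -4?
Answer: 5548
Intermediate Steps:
h = 36 (h = -9*(-4) = 36)
l(U, I) = 5184 (l(U, I) = 4*36² = 4*1296 = 5184)
(142 + l(12, 14)) + 222 = (142 + 5184) + 222 = 5326 + 222 = 5548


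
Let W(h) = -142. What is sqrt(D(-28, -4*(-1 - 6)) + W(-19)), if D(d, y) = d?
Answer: I*sqrt(170) ≈ 13.038*I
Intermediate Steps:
sqrt(D(-28, -4*(-1 - 6)) + W(-19)) = sqrt(-28 - 142) = sqrt(-170) = I*sqrt(170)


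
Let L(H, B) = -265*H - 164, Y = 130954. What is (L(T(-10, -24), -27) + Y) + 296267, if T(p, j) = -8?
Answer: 429177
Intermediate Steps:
L(H, B) = -164 - 265*H
(L(T(-10, -24), -27) + Y) + 296267 = ((-164 - 265*(-8)) + 130954) + 296267 = ((-164 + 2120) + 130954) + 296267 = (1956 + 130954) + 296267 = 132910 + 296267 = 429177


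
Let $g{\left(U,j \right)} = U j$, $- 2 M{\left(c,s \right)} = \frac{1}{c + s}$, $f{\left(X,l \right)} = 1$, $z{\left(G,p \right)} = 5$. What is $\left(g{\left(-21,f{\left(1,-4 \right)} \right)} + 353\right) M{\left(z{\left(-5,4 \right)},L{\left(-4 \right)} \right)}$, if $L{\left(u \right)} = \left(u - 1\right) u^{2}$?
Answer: $\frac{166}{75} \approx 2.2133$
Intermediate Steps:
$L{\left(u \right)} = u^{2} \left(-1 + u\right)$ ($L{\left(u \right)} = \left(-1 + u\right) u^{2} = u^{2} \left(-1 + u\right)$)
$M{\left(c,s \right)} = - \frac{1}{2 \left(c + s\right)}$
$\left(g{\left(-21,f{\left(1,-4 \right)} \right)} + 353\right) M{\left(z{\left(-5,4 \right)},L{\left(-4 \right)} \right)} = \left(\left(-21\right) 1 + 353\right) \left(- \frac{1}{2 \cdot 5 + 2 \left(-4\right)^{2} \left(-1 - 4\right)}\right) = \left(-21 + 353\right) \left(- \frac{1}{10 + 2 \cdot 16 \left(-5\right)}\right) = 332 \left(- \frac{1}{10 + 2 \left(-80\right)}\right) = 332 \left(- \frac{1}{10 - 160}\right) = 332 \left(- \frac{1}{-150}\right) = 332 \left(\left(-1\right) \left(- \frac{1}{150}\right)\right) = 332 \cdot \frac{1}{150} = \frac{166}{75}$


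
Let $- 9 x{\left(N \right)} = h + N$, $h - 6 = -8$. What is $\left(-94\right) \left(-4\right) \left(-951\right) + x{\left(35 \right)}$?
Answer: $- \frac{1072739}{3} \approx -3.5758 \cdot 10^{5}$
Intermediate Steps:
$h = -2$ ($h = 6 - 8 = -2$)
$x{\left(N \right)} = \frac{2}{9} - \frac{N}{9}$ ($x{\left(N \right)} = - \frac{-2 + N}{9} = \frac{2}{9} - \frac{N}{9}$)
$\left(-94\right) \left(-4\right) \left(-951\right) + x{\left(35 \right)} = \left(-94\right) \left(-4\right) \left(-951\right) + \left(\frac{2}{9} - \frac{35}{9}\right) = 376 \left(-951\right) + \left(\frac{2}{9} - \frac{35}{9}\right) = -357576 - \frac{11}{3} = - \frac{1072739}{3}$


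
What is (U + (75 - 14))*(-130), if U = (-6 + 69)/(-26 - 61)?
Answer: -227240/29 ≈ -7835.9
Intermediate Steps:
U = -21/29 (U = 63/(-87) = 63*(-1/87) = -21/29 ≈ -0.72414)
(U + (75 - 14))*(-130) = (-21/29 + (75 - 14))*(-130) = (-21/29 + 61)*(-130) = (1748/29)*(-130) = -227240/29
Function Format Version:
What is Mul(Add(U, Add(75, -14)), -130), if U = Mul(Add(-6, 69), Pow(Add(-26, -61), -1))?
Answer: Rational(-227240, 29) ≈ -7835.9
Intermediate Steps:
U = Rational(-21, 29) (U = Mul(63, Pow(-87, -1)) = Mul(63, Rational(-1, 87)) = Rational(-21, 29) ≈ -0.72414)
Mul(Add(U, Add(75, -14)), -130) = Mul(Add(Rational(-21, 29), Add(75, -14)), -130) = Mul(Add(Rational(-21, 29), 61), -130) = Mul(Rational(1748, 29), -130) = Rational(-227240, 29)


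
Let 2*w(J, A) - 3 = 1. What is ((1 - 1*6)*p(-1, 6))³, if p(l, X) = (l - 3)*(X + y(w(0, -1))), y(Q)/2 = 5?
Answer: 32768000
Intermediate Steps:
w(J, A) = 2 (w(J, A) = 3/2 + (½)*1 = 3/2 + ½ = 2)
y(Q) = 10 (y(Q) = 2*5 = 10)
p(l, X) = (-3 + l)*(10 + X) (p(l, X) = (l - 3)*(X + 10) = (-3 + l)*(10 + X))
((1 - 1*6)*p(-1, 6))³ = ((1 - 1*6)*(-30 - 3*6 + 10*(-1) + 6*(-1)))³ = ((1 - 6)*(-30 - 18 - 10 - 6))³ = (-5*(-64))³ = 320³ = 32768000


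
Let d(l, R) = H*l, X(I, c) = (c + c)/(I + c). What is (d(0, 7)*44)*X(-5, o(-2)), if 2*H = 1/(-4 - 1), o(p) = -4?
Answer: 0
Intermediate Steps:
H = -⅒ (H = 1/(2*(-4 - 1)) = (½)/(-5) = (½)*(-⅕) = -⅒ ≈ -0.10000)
X(I, c) = 2*c/(I + c) (X(I, c) = (2*c)/(I + c) = 2*c/(I + c))
d(l, R) = -l/10
(d(0, 7)*44)*X(-5, o(-2)) = (-⅒*0*44)*(2*(-4)/(-5 - 4)) = (0*44)*(2*(-4)/(-9)) = 0*(2*(-4)*(-⅑)) = 0*(8/9) = 0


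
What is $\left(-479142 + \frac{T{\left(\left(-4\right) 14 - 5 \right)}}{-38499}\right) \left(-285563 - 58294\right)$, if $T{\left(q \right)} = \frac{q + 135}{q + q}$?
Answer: $\frac{2114317991726579}{12833} \approx 1.6476 \cdot 10^{11}$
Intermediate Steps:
$T{\left(q \right)} = \frac{135 + q}{2 q}$
$\left(-479142 + \frac{T{\left(\left(-4\right) 14 - 5 \right)}}{-38499}\right) \left(-285563 - 58294\right) = \left(-479142 + \frac{\frac{1}{2} \frac{1}{\left(-4\right) 14 - 5} \left(135 - 61\right)}{-38499}\right) \left(-285563 - 58294\right) = \left(-479142 + \frac{135 - 61}{2 \left(-56 - 5\right)} \left(- \frac{1}{38499}\right)\right) \left(-343857\right) = \left(-479142 + \frac{135 - 61}{2 \left(-61\right)} \left(- \frac{1}{38499}\right)\right) \left(-343857\right) = \left(-479142 + \frac{1}{2} \left(- \frac{1}{61}\right) 74 \left(- \frac{1}{38499}\right)\right) \left(-343857\right) = \left(-479142 - - \frac{37}{2348439}\right) \left(-343857\right) = \left(-479142 + \frac{37}{2348439}\right) \left(-343857\right) = \left(- \frac{1125235759301}{2348439}\right) \left(-343857\right) = \frac{2114317991726579}{12833}$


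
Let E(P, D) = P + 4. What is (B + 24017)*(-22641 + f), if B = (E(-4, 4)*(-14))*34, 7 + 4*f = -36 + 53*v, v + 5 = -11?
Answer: -2196474735/4 ≈ -5.4912e+8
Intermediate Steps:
v = -16 (v = -5 - 11 = -16)
E(P, D) = 4 + P
f = -891/4 (f = -7/4 + (-36 + 53*(-16))/4 = -7/4 + (-36 - 848)/4 = -7/4 + (¼)*(-884) = -7/4 - 221 = -891/4 ≈ -222.75)
B = 0 (B = ((4 - 4)*(-14))*34 = (0*(-14))*34 = 0*34 = 0)
(B + 24017)*(-22641 + f) = (0 + 24017)*(-22641 - 891/4) = 24017*(-91455/4) = -2196474735/4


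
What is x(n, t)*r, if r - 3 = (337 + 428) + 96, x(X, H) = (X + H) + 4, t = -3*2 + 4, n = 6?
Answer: 6912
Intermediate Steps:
t = -2 (t = -6 + 4 = -2)
x(X, H) = 4 + H + X (x(X, H) = (H + X) + 4 = 4 + H + X)
r = 864 (r = 3 + ((337 + 428) + 96) = 3 + (765 + 96) = 3 + 861 = 864)
x(n, t)*r = (4 - 2 + 6)*864 = 8*864 = 6912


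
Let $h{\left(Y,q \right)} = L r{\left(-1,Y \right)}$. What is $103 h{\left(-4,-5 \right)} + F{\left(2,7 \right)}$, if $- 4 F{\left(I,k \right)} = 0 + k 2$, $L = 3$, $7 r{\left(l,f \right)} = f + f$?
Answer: $- \frac{4993}{14} \approx -356.64$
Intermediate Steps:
$r{\left(l,f \right)} = \frac{2 f}{7}$ ($r{\left(l,f \right)} = \frac{f + f}{7} = \frac{2 f}{7}$)
$h{\left(Y,q \right)} = \frac{6 Y}{7}$ ($h{\left(Y,q \right)} = 3 \frac{2 Y}{7} = \frac{6 Y}{7}$)
$F{\left(I,k \right)} = - \frac{k}{2}$ ($F{\left(I,k \right)} = - \frac{0 + k 2}{4} = - \frac{0 + 2 k}{4} = - \frac{2 k}{4} = - \frac{k}{2}$)
$103 h{\left(-4,-5 \right)} + F{\left(2,7 \right)} = 103 \cdot \frac{6}{7} \left(-4\right) - \frac{7}{2} = 103 \left(- \frac{24}{7}\right) - \frac{7}{2} = - \frac{2472}{7} - \frac{7}{2} = - \frac{4993}{14}$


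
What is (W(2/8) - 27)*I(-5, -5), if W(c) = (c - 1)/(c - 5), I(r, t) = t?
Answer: 2550/19 ≈ 134.21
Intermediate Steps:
W(c) = (-1 + c)/(-5 + c)
(W(2/8) - 27)*I(-5, -5) = ((-1 + 2/8)/(-5 + 2/8) - 27)*(-5) = ((-1 + 2*(⅛))/(-5 + 2*(⅛)) - 27)*(-5) = ((-1 + ¼)/(-5 + ¼) - 27)*(-5) = (-¾/(-19/4) - 27)*(-5) = (-4/19*(-¾) - 27)*(-5) = (3/19 - 27)*(-5) = -510/19*(-5) = 2550/19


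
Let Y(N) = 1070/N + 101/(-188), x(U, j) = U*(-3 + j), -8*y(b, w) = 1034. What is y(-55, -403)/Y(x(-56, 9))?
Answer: 1020558/29387 ≈ 34.728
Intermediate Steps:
y(b, w) = -517/4 (y(b, w) = -⅛*1034 = -517/4)
Y(N) = -101/188 + 1070/N (Y(N) = 1070/N + 101*(-1/188) = 1070/N - 101/188 = -101/188 + 1070/N)
y(-55, -403)/Y(x(-56, 9)) = -517/(4*(-101/188 + 1070/((-56*(-3 + 9))))) = -517/(4*(-101/188 + 1070/((-56*6)))) = -517/(4*(-101/188 + 1070/(-336))) = -517/(4*(-101/188 + 1070*(-1/336))) = -517/(4*(-101/188 - 535/168)) = -517/(4*(-29387/7896)) = -517/4*(-7896/29387) = 1020558/29387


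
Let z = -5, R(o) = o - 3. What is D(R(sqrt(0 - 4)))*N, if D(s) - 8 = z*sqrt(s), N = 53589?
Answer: 428712 - 267945*sqrt(-3 + 2*I) ≈ 2.8128e+5 - 4.8695e+5*I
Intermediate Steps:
R(o) = -3 + o
D(s) = 8 - 5*sqrt(s)
D(R(sqrt(0 - 4)))*N = (8 - 5*sqrt(-3 + sqrt(0 - 4)))*53589 = (8 - 5*sqrt(-3 + sqrt(-4)))*53589 = (8 - 5*sqrt(-3 + 2*I))*53589 = 428712 - 267945*sqrt(-3 + 2*I)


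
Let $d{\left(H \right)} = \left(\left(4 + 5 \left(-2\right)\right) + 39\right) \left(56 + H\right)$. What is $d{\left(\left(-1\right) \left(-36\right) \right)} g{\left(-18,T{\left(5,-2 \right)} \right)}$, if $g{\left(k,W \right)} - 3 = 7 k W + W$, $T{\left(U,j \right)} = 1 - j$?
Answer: $-1129392$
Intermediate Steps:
$g{\left(k,W \right)} = 3 + W + 7 W k$ ($g{\left(k,W \right)} = 3 + \left(7 k W + W\right) = 3 + \left(7 W k + W\right) = 3 + \left(W + 7 W k\right) = 3 + W + 7 W k$)
$d{\left(H \right)} = 1848 + 33 H$ ($d{\left(H \right)} = \left(\left(4 - 10\right) + 39\right) \left(56 + H\right) = \left(-6 + 39\right) \left(56 + H\right) = 33 \left(56 + H\right) = 1848 + 33 H$)
$d{\left(\left(-1\right) \left(-36\right) \right)} g{\left(-18,T{\left(5,-2 \right)} \right)} = \left(1848 + 33 \left(\left(-1\right) \left(-36\right)\right)\right) \left(3 + \left(1 - -2\right) + 7 \left(1 - -2\right) \left(-18\right)\right) = \left(1848 + 33 \cdot 36\right) \left(3 + \left(1 + 2\right) + 7 \left(1 + 2\right) \left(-18\right)\right) = \left(1848 + 1188\right) \left(3 + 3 + 7 \cdot 3 \left(-18\right)\right) = 3036 \left(3 + 3 - 378\right) = 3036 \left(-372\right) = -1129392$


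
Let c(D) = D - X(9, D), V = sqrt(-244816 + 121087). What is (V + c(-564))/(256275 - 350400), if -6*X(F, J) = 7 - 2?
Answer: 3379/564750 - I*sqrt(123729)/94125 ≈ 0.0059832 - 0.0037371*I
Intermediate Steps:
X(F, J) = -5/6 (X(F, J) = -(7 - 2)/6 = -1/6*5 = -5/6)
V = I*sqrt(123729) (V = sqrt(-123729) = I*sqrt(123729) ≈ 351.75*I)
c(D) = 5/6 + D (c(D) = D - 1*(-5/6) = D + 5/6 = 5/6 + D)
(V + c(-564))/(256275 - 350400) = (I*sqrt(123729) + (5/6 - 564))/(256275 - 350400) = (I*sqrt(123729) - 3379/6)/(-94125) = (-3379/6 + I*sqrt(123729))*(-1/94125) = 3379/564750 - I*sqrt(123729)/94125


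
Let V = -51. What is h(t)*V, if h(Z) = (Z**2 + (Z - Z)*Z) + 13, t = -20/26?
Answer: -117147/169 ≈ -693.18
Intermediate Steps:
t = -10/13 (t = -20*1/26 = -10/13 ≈ -0.76923)
h(Z) = 13 + Z**2 (h(Z) = (Z**2 + 0*Z) + 13 = (Z**2 + 0) + 13 = Z**2 + 13 = 13 + Z**2)
h(t)*V = (13 + (-10/13)**2)*(-51) = (13 + 100/169)*(-51) = (2297/169)*(-51) = -117147/169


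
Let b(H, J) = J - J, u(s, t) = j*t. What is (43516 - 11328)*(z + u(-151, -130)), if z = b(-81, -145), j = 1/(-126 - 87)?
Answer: 4184440/213 ≈ 19645.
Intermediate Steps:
j = -1/213 (j = 1/(-213) = -1/213 ≈ -0.0046948)
u(s, t) = -t/213
b(H, J) = 0
z = 0
(43516 - 11328)*(z + u(-151, -130)) = (43516 - 11328)*(0 - 1/213*(-130)) = 32188*(0 + 130/213) = 32188*(130/213) = 4184440/213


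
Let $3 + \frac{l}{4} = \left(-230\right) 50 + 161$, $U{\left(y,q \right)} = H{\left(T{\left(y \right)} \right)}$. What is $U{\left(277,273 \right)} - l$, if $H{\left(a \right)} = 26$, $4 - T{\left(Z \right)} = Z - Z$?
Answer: $45394$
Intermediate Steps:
$T{\left(Z \right)} = 4$ ($T{\left(Z \right)} = 4 - \left(Z - Z\right) = 4 - 0 = 4 + 0 = 4$)
$U{\left(y,q \right)} = 26$
$l = -45368$ ($l = -12 + 4 \left(\left(-230\right) 50 + 161\right) = -12 + 4 \left(-11500 + 161\right) = -12 + 4 \left(-11339\right) = -12 - 45356 = -45368$)
$U{\left(277,273 \right)} - l = 26 - -45368 = 26 + 45368 = 45394$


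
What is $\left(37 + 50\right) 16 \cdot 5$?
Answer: $6960$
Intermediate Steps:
$\left(37 + 50\right) 16 \cdot 5 = 87 \cdot 80 = 6960$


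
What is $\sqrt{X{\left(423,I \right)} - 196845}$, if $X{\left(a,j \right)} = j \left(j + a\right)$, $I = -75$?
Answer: $i \sqrt{222945} \approx 472.17 i$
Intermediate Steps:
$X{\left(a,j \right)} = j \left(a + j\right)$
$\sqrt{X{\left(423,I \right)} - 196845} = \sqrt{- 75 \left(423 - 75\right) - 196845} = \sqrt{\left(-75\right) 348 - 196845} = \sqrt{-26100 - 196845} = \sqrt{-222945} = i \sqrt{222945}$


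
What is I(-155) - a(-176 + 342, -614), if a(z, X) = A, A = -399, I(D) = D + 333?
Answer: 577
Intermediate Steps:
I(D) = 333 + D
a(z, X) = -399
I(-155) - a(-176 + 342, -614) = (333 - 155) - 1*(-399) = 178 + 399 = 577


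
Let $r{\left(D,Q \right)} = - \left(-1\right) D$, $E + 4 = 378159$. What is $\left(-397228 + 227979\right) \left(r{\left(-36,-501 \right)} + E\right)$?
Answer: $-63996262631$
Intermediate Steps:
$E = 378155$ ($E = -4 + 378159 = 378155$)
$r{\left(D,Q \right)} = D$
$\left(-397228 + 227979\right) \left(r{\left(-36,-501 \right)} + E\right) = \left(-397228 + 227979\right) \left(-36 + 378155\right) = \left(-169249\right) 378119 = -63996262631$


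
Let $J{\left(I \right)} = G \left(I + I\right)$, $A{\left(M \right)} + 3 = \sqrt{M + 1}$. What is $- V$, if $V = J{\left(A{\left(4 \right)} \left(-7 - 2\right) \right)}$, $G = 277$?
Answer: $-14958 + 4986 \sqrt{5} \approx -3809.0$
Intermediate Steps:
$A{\left(M \right)} = -3 + \sqrt{1 + M}$ ($A{\left(M \right)} = -3 + \sqrt{M + 1} = -3 + \sqrt{1 + M}$)
$J{\left(I \right)} = 554 I$ ($J{\left(I \right)} = 277 \left(I + I\right) = 277 \cdot 2 I = 554 I$)
$V = 14958 - 4986 \sqrt{5}$ ($V = 554 \left(-3 + \sqrt{1 + 4}\right) \left(-7 - 2\right) = 554 \left(-3 + \sqrt{5}\right) \left(-7 - 2\right) = 554 \left(-3 + \sqrt{5}\right) \left(-9\right) = 554 \left(27 - 9 \sqrt{5}\right) = 14958 - 4986 \sqrt{5} \approx 3809.0$)
$- V = - (14958 - 4986 \sqrt{5}) = -14958 + 4986 \sqrt{5}$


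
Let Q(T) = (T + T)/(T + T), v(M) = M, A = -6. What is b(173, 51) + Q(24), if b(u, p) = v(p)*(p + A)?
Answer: 2296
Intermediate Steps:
Q(T) = 1 (Q(T) = (2*T)/((2*T)) = (2*T)*(1/(2*T)) = 1)
b(u, p) = p*(-6 + p) (b(u, p) = p*(p - 6) = p*(-6 + p))
b(173, 51) + Q(24) = 51*(-6 + 51) + 1 = 51*45 + 1 = 2295 + 1 = 2296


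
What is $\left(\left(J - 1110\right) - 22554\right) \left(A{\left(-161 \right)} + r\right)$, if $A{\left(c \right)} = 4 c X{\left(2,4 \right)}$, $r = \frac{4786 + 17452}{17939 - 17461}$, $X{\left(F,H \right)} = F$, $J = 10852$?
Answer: $\frac{3801486956}{239} \approx 1.5906 \cdot 10^{7}$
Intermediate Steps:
$r = \frac{11119}{239}$ ($r = \frac{22238}{478} = 22238 \cdot \frac{1}{478} = \frac{11119}{239} \approx 46.523$)
$A{\left(c \right)} = 8 c$ ($A{\left(c \right)} = 4 c 2 = 8 c$)
$\left(\left(J - 1110\right) - 22554\right) \left(A{\left(-161 \right)} + r\right) = \left(\left(10852 - 1110\right) - 22554\right) \left(8 \left(-161\right) + \frac{11119}{239}\right) = \left(\left(10852 - 1110\right) - 22554\right) \left(-1288 + \frac{11119}{239}\right) = \left(9742 - 22554\right) \left(- \frac{296713}{239}\right) = \left(-12812\right) \left(- \frac{296713}{239}\right) = \frac{3801486956}{239}$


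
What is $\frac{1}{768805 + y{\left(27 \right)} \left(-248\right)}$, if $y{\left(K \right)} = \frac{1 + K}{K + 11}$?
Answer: $\frac{19}{14603823} \approx 1.301 \cdot 10^{-6}$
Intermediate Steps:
$y{\left(K \right)} = \frac{1 + K}{11 + K}$
$\frac{1}{768805 + y{\left(27 \right)} \left(-248\right)} = \frac{1}{768805 + \frac{1 + 27}{11 + 27} \left(-248\right)} = \frac{1}{768805 + \frac{1}{38} \cdot 28 \left(-248\right)} = \frac{1}{768805 + \frac{14}{19} \left(-248\right)} = \frac{1}{768805 - \frac{3472}{19}} = \frac{1}{\frac{14603823}{19}} = \frac{19}{14603823}$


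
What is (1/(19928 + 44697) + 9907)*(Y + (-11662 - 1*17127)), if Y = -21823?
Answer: -32403820604112/64625 ≈ -5.0141e+8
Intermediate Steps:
(1/(19928 + 44697) + 9907)*(Y + (-11662 - 1*17127)) = (1/(19928 + 44697) + 9907)*(-21823 + (-11662 - 1*17127)) = (1/64625 + 9907)*(-21823 + (-11662 - 17127)) = (1/64625 + 9907)*(-21823 - 28789) = (640239876/64625)*(-50612) = -32403820604112/64625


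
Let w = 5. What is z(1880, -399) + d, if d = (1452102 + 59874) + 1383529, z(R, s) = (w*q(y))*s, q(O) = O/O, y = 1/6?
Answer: 2893510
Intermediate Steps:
y = ⅙ ≈ 0.16667
q(O) = 1
z(R, s) = 5*s (z(R, s) = (5*1)*s = 5*s)
d = 2895505 (d = 1511976 + 1383529 = 2895505)
z(1880, -399) + d = 5*(-399) + 2895505 = -1995 + 2895505 = 2893510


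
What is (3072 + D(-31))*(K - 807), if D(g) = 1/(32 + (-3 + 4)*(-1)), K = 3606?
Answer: 266557167/31 ≈ 8.5986e+6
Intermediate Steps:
D(g) = 1/31 (D(g) = 1/(32 + 1*(-1)) = 1/(32 - 1) = 1/31)
(3072 + D(-31))*(K - 807) = (3072 + 1/31)*(3606 - 807) = (95233/31)*2799 = 266557167/31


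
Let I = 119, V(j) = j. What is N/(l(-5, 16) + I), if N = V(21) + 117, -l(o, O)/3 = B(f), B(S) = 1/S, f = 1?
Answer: 69/58 ≈ 1.1897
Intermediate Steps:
l(o, O) = -3 (l(o, O) = -3/1 = -3*1 = -3)
N = 138 (N = 21 + 117 = 138)
N/(l(-5, 16) + I) = 138/(-3 + 119) = 138/116 = 138*(1/116) = 69/58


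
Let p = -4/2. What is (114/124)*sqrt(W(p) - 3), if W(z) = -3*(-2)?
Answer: 57*sqrt(3)/62 ≈ 1.5924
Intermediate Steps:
p = -2 (p = -4*1/2 = -2)
W(z) = 6
(114/124)*sqrt(W(p) - 3) = (114/124)*sqrt(6 - 3) = (114*(1/124))*sqrt(3) = 57*sqrt(3)/62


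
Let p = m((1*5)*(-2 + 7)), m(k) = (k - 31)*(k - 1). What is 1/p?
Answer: -1/144 ≈ -0.0069444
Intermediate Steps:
m(k) = (-1 + k)*(-31 + k) (m(k) = (-31 + k)*(-1 + k) = (-1 + k)*(-31 + k))
p = -144 (p = 31 + ((1*5)*(-2 + 7))**2 - 32*1*5*(-2 + 7) = 31 + (5*5)**2 - 160*5 = 31 + 25**2 - 32*25 = 31 + 625 - 800 = -144)
1/p = 1/(-144) = -1/144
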